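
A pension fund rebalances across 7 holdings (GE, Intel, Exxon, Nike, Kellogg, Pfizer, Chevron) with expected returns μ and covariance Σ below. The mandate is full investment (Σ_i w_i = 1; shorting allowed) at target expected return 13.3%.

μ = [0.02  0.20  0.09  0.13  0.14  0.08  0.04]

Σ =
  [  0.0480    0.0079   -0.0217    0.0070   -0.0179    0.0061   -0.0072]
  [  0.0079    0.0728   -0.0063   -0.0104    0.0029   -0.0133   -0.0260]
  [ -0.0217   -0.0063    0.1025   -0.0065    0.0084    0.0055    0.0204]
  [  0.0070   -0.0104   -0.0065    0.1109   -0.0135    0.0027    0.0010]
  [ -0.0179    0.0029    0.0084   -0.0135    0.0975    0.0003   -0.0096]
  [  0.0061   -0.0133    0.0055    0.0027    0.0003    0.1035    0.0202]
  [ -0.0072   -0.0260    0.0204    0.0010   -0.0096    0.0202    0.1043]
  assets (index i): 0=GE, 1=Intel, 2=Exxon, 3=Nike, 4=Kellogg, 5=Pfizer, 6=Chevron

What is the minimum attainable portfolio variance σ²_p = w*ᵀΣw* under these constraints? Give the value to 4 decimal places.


x=Σ⁻¹μ = [0.7235  3.4695  0.9474  1.6862  1.7218  0.8645  1.0879]
y=Σ⁻¹𝟙 = [29.6975  18.7925  13.4251  11.4676  16.9268  6.5569  13.8747]
a=μᵀx=1.366573  b=𝟙ᵀx=10.500781  c=𝟙ᵀy=110.741113  D=ac−b²=41.069361
λ₁=(c·0.133−b)/D = (110.741113·0.133−10.500781)/41.069361 = 0.102943
λ₂=(a−b·0.133)/D = (1.366573−10.500781·0.133)/41.069361 = -0.000731
w* = 0.102943·x + -0.000731·y:
  w_0 = 0.102943·0.7235 + -0.000731·29.6975 = 0.0528  (GE)
  w_1 = 0.102943·3.4695 + -0.000731·18.7925 = 0.3434  (Intel)
  w_2 = 0.102943·0.9474 + -0.000731·13.4251 = 0.0877  (Exxon)
  w_3 = 0.102943·1.6862 + -0.000731·11.4676 = 0.1652  (Nike)
  w_4 = 0.102943·1.7218 + -0.000731·16.9268 = 0.1649  (Kellogg)
  w_5 = 0.102943·0.8645 + -0.000731·6.5569 = 0.0842  (Pfizer)
  w_6 = 0.102943·1.0879 + -0.000731·13.8747 = 0.1018  (Chevron)
Σw_i=1.0000  μᵀw=0.1330
σ²=wᵀΣw=λ₁·μ_p+λ₂ = 0.102943·0.133 + -0.000731 = 0.012960 ≈ 0.0130

0.0130


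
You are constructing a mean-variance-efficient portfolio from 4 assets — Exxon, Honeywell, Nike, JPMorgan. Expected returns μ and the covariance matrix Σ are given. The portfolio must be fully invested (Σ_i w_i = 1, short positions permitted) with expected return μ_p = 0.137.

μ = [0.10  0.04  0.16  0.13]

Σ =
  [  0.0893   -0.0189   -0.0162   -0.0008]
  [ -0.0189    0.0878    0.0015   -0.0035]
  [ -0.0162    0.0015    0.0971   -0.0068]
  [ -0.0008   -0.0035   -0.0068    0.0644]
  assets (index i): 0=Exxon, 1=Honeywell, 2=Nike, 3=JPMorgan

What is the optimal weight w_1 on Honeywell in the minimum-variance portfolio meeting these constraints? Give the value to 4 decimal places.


-0.0173

u=Σ⁻¹μ = [1.7038  0.8788  2.0800  2.3072]
v=Σ⁻¹𝟙 = [17.2332  15.5776  14.1999  18.0880]
a=μᵀu=0.838277  b=𝟙ᵀu=6.969851  c=𝟙ᵀv=65.098747  D=ac−b²=5.991934
λ₁=(c·0.137−b)/D = (65.098747·0.137−6.969851)/5.991934 = 0.325217
λ₂=(a−b·0.137)/D = (0.838277−6.969851·0.137)/5.991934 = -0.019458
w* = 0.325217·u + -0.019458·v:
  w_0 = 0.325217·1.7038 + -0.019458·17.2332 = 0.2188  (Exxon)
  w_1 = 0.325217·0.8788 + -0.019458·15.5776 = -0.0173  (Honeywell)
  w_2 = 0.325217·2.0800 + -0.019458·14.1999 = 0.4002  (Nike)
  w_3 = 0.325217·2.3072 + -0.019458·18.0880 = 0.3984  (JPMorgan)
Σw_i=1.0000  μᵀw=0.1370
σ²=wᵀΣw=λ₁·μ_p+λ₂ = 0.325217·0.137 + -0.019458 = 0.025096 ≈ 0.0251


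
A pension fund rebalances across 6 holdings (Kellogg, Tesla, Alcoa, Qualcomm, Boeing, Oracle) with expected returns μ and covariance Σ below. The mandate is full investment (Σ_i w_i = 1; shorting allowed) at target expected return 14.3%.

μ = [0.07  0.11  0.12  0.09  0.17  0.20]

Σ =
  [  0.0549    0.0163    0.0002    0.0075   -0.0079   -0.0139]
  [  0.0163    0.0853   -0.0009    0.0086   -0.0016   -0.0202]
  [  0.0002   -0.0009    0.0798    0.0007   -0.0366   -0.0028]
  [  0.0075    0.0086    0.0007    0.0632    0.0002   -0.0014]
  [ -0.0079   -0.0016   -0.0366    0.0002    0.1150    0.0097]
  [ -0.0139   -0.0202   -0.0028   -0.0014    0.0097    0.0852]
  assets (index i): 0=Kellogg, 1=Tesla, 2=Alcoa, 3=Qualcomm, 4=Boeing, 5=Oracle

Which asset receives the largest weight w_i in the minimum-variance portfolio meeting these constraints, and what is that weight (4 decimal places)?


Oracle (0.2712)

x=Σ⁻¹μ = [1.6878  1.6084  2.6216  1.0321  2.2083  2.8558]
y=Σ⁻¹𝟙 = [19.5739  11.2215  20.0340  12.0736  15.1408  16.7240]
a=μᵀx=1.649119  b=𝟙ᵀx=12.013982  c=𝟙ᵀy=94.767834  D=ac−b²=11.947621
λ₁=(c·0.143−b)/D = (94.767834·0.143−12.013982)/11.947621 = 0.128713
λ₂=(a−b·0.143)/D = (1.649119−12.013982·0.143)/11.947621 = -0.005765
w* = 0.128713·x + -0.005765·y:
  w_0 = 0.128713·1.6878 + -0.005765·19.5739 = 0.1044  (Kellogg)
  w_1 = 0.128713·1.6084 + -0.005765·11.2215 = 0.1423  (Tesla)
  w_2 = 0.128713·2.6216 + -0.005765·20.0340 = 0.2219  (Alcoa)
  w_3 = 0.128713·1.0321 + -0.005765·12.0736 = 0.0632  (Qualcomm)
  w_4 = 0.128713·2.2083 + -0.005765·15.1408 = 0.1969  (Boeing)
  w_5 = 0.128713·2.8558 + -0.005765·16.7240 = 0.2712  (Oracle)
Σw_i=1.0000  μᵀw=0.1430
σ²=wᵀΣw=λ₁·μ_p+λ₂ = 0.128713·0.143 + -0.005765 = 0.012641 ≈ 0.0126


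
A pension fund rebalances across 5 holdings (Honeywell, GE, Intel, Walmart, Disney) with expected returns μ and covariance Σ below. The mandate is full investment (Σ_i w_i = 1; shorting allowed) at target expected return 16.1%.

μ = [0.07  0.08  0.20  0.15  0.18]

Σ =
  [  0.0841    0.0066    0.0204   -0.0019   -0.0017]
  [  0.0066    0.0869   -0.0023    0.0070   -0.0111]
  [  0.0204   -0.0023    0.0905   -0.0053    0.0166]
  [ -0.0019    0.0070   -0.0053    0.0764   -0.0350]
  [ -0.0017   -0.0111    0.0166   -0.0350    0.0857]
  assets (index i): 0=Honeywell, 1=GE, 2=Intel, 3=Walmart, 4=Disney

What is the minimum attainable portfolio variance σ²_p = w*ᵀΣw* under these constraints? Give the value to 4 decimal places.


0.0163

u=Σ⁻¹μ = [0.4786  1.0741  1.7202  3.5352  3.3596]
v=Σ⁻¹𝟙 = [10.3464  11.8064  6.4196  22.4877  21.3436]
a=μᵀu=1.598473  b=𝟙ᵀu=10.167679  c=𝟙ᵀv=72.403680  D=ac−b²=12.353620
λ₁=(c·0.161−b)/D = (72.403680·0.161−10.167679)/12.353620 = 0.120557
λ₂=(a−b·0.161)/D = (1.598473−10.167679·0.161)/12.353620 = -0.003118
w* = 0.120557·u + -0.003118·v:
  w_0 = 0.120557·0.4786 + -0.003118·10.3464 = 0.0254  (Honeywell)
  w_1 = 0.120557·1.0741 + -0.003118·11.8064 = 0.0927  (GE)
  w_2 = 0.120557·1.7202 + -0.003118·6.4196 = 0.1874  (Intel)
  w_3 = 0.120557·3.5352 + -0.003118·22.4877 = 0.3561  (Walmart)
  w_4 = 0.120557·3.3596 + -0.003118·21.3436 = 0.3385  (Disney)
Σw_i=1.0000  μᵀw=0.1610
σ²=wᵀΣw=λ₁·μ_p+λ₂ = 0.120557·0.161 + -0.003118 = 0.016291 ≈ 0.0163


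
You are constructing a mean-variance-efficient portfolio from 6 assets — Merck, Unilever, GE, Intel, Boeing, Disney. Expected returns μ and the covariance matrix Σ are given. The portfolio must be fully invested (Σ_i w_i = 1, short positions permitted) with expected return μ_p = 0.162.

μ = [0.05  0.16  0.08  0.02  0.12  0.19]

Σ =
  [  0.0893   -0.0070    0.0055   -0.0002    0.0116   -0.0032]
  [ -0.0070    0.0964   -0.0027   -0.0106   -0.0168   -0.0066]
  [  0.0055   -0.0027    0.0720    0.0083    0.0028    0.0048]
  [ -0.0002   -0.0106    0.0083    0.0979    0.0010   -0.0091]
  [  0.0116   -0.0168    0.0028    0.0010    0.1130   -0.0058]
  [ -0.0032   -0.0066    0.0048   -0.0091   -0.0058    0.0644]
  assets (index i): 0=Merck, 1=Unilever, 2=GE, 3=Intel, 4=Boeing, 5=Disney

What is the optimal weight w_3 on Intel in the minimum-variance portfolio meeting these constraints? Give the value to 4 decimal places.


p=Σ⁻¹μ = [0.6210  2.2937  0.7867  0.6870  1.4876  3.3886]
q=Σ⁻¹𝟙 = [11.1594  16.1086  10.4291  12.8220  10.7400  19.7351]
a=μᵀp=1.297063  b=𝟙ᵀp=9.264573  c=𝟙ᵀq=80.994093  D=ac−b²=19.222125
λ₁=(c·0.162−b)/D = (80.994093·0.162−9.264573)/19.222125 = 0.200627
λ₂=(a−b·0.162)/D = (1.297063−9.264573·0.162)/19.222125 = -0.010602
w* = 0.200627·p + -0.010602·q:
  w_0 = 0.200627·0.6210 + -0.010602·11.1594 = 0.0063  (Merck)
  w_1 = 0.200627·2.2937 + -0.010602·16.1086 = 0.2894  (Unilever)
  w_2 = 0.200627·0.7867 + -0.010602·10.4291 = 0.0473  (GE)
  w_3 = 0.200627·0.6870 + -0.010602·12.8220 = 0.0019  (Intel)
  w_4 = 0.200627·1.4876 + -0.010602·10.7400 = 0.1846  (Boeing)
  w_5 = 0.200627·3.3886 + -0.010602·19.7351 = 0.4706  (Disney)
Σw_i=1.0000  μᵀw=0.1620
σ²=wᵀΣw=λ₁·μ_p+λ₂ = 0.200627·0.162 + -0.010602 = 0.021899 ≈ 0.0219

0.0019


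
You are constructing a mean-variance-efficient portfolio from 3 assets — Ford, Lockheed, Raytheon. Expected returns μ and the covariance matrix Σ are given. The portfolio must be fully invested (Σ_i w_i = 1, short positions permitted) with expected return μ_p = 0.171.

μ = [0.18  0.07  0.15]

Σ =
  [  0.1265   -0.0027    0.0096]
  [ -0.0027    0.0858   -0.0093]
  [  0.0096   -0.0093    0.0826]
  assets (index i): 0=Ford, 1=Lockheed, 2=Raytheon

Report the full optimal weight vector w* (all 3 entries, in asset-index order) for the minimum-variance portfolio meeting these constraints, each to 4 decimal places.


p=Σ⁻¹μ = [1.3101  1.0502  1.7820]
q=Σ⁻¹𝟙 = [7.2199  13.2654  12.7610]
a=μᵀp=0.576630  b=𝟙ᵀp=4.142299  c=𝟙ᵀq=33.246232  D=ac−b²=2.012131
λ₁=(c·0.171−b)/D = (33.246232·0.171−4.142299)/2.012131 = 0.766753
λ₂=(a−b·0.171)/D = (0.576630−4.142299·0.171)/2.012131 = -0.065455
w* = 0.766753·p + -0.065455·q:
  w_0 = 0.766753·1.3101 + -0.065455·7.2199 = 0.5320  (Ford)
  w_1 = 0.766753·1.0502 + -0.065455·13.2654 = -0.0630  (Lockheed)
  w_2 = 0.766753·1.7820 + -0.065455·12.7610 = 0.5311  (Raytheon)
Σw_i=1.0000  μᵀw=0.1710
σ²=wᵀΣw=λ₁·μ_p+λ₂ = 0.766753·0.171 + -0.065455 = 0.065660 ≈ 0.0657

0.5320  -0.0630  0.5311


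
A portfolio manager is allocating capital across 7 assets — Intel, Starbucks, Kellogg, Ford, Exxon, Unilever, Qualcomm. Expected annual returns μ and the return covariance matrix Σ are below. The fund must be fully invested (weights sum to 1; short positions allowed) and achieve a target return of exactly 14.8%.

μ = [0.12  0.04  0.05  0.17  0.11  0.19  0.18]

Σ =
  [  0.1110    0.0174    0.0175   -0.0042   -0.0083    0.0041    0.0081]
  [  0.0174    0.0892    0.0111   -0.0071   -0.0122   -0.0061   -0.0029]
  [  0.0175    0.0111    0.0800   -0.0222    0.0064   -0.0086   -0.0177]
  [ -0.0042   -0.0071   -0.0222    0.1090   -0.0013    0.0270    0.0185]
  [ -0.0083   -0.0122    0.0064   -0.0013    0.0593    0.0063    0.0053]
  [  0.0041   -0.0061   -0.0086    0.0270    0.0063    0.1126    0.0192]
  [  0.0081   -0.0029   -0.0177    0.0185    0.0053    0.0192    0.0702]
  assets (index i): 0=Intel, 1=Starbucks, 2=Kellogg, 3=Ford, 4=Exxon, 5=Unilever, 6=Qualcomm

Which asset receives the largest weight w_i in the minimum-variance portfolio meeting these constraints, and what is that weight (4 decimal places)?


Qualcomm (0.2915)

u=Σ⁻¹μ = [0.7920  0.6235  1.1467  1.2837  1.7069  1.0289  2.0390]
v=Σ⁻¹𝟙 = [5.4016  12.2646  14.2940  9.9528  17.1772  4.9693  12.4536]
a=μᵀu=1.145822  b=𝟙ᵀu=8.620760  c=𝟙ᵀv=76.513109  D=ac−b²=13.352898
λ₁=(c·0.148−b)/D = (76.513109·0.148−8.620760)/13.352898 = 0.202441
λ₂=(a−b·0.148)/D = (1.145822−8.620760·0.148)/13.352898 = -0.009739
w* = 0.202441·u + -0.009739·v:
  w_0 = 0.202441·0.7920 + -0.009739·5.4016 = 0.1077  (Intel)
  w_1 = 0.202441·0.6235 + -0.009739·12.2646 = 0.0068  (Starbucks)
  w_2 = 0.202441·1.1467 + -0.009739·14.2940 = 0.0929  (Kellogg)
  w_3 = 0.202441·1.2837 + -0.009739·9.9528 = 0.1629  (Ford)
  w_4 = 0.202441·1.7069 + -0.009739·17.1772 = 0.1783  (Exxon)
  w_5 = 0.202441·1.0289 + -0.009739·4.9693 = 0.1599  (Unilever)
  w_6 = 0.202441·2.0390 + -0.009739·12.4536 = 0.2915  (Qualcomm)
Σw_i=1.0000  μᵀw=0.1480
σ²=wᵀΣw=λ₁·μ_p+λ₂ = 0.202441·0.148 + -0.009739 = 0.020222 ≈ 0.0202


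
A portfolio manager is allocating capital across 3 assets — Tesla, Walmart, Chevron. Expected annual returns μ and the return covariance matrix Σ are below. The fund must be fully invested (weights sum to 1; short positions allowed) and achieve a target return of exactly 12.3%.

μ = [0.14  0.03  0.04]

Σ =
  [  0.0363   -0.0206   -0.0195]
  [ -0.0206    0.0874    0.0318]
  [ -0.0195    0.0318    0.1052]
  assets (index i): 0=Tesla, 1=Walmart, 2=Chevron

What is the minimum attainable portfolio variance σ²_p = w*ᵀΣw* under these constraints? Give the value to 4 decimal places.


0.0217

x=Σ⁻¹μ = [5.0426  1.1835  0.9572]
y=Σ⁻¹𝟙 = [44.0476  17.2966  12.4420]
a=μᵀx=0.779751  b=𝟙ᵀx=7.183248  c=𝟙ᵀy=73.786258  D=ac−b²=5.935890
λ₁=(c·0.123−b)/D = (73.786258·0.123−7.183248)/5.935890 = 0.318817
λ₂=(a−b·0.123)/D = (0.779751−7.183248·0.123)/5.935890 = -0.017485
w* = 0.318817·x + -0.017485·y:
  w_0 = 0.318817·5.0426 + -0.017485·44.0476 = 0.8375  (Tesla)
  w_1 = 0.318817·1.1835 + -0.017485·17.2966 = 0.0749  (Walmart)
  w_2 = 0.318817·0.9572 + -0.017485·12.4420 = 0.0876  (Chevron)
Σw_i=1.0000  μᵀw=0.1230
σ²=wᵀΣw=λ₁·μ_p+λ₂ = 0.318817·0.123 + -0.017485 = 0.021730 ≈ 0.0217


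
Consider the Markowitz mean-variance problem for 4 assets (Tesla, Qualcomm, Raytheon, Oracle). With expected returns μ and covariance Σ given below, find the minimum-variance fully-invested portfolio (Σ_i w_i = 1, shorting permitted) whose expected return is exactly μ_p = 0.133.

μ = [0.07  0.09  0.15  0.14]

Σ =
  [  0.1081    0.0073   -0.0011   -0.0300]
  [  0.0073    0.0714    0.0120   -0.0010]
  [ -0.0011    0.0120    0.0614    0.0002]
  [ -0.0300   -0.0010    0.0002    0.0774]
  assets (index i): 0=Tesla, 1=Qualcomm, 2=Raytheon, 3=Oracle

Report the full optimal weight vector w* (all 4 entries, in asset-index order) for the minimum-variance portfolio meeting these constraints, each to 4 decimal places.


0.1320  0.0451  0.4499  0.3729

g=Σ⁻¹μ = [1.2569  0.7766  2.3062  2.3000]
h=Σ⁻¹𝟙 = [13.7893  10.4267  14.4361  18.3620]
a=μᵀg=0.825815  b=𝟙ᵀg=6.639748  c=𝟙ᵀh=57.014104  D=ac−b²=2.996870
λ₁=(c·0.133−b)/D = (57.014104·0.133−6.639748)/2.996870 = 0.314704
λ₂=(a−b·0.133)/D = (0.825815−6.639748·0.133)/2.996870 = -0.019110
w* = 0.314704·g + -0.019110·h:
  w_0 = 0.314704·1.2569 + -0.019110·13.7893 = 0.1320  (Tesla)
  w_1 = 0.314704·0.7766 + -0.019110·10.4267 = 0.0451  (Qualcomm)
  w_2 = 0.314704·2.3062 + -0.019110·14.4361 = 0.4499  (Raytheon)
  w_3 = 0.314704·2.3000 + -0.019110·18.3620 = 0.3729  (Oracle)
Σw_i=1.0000  μᵀw=0.1330
σ²=wᵀΣw=λ₁·μ_p+λ₂ = 0.314704·0.133 + -0.019110 = 0.022745 ≈ 0.0227


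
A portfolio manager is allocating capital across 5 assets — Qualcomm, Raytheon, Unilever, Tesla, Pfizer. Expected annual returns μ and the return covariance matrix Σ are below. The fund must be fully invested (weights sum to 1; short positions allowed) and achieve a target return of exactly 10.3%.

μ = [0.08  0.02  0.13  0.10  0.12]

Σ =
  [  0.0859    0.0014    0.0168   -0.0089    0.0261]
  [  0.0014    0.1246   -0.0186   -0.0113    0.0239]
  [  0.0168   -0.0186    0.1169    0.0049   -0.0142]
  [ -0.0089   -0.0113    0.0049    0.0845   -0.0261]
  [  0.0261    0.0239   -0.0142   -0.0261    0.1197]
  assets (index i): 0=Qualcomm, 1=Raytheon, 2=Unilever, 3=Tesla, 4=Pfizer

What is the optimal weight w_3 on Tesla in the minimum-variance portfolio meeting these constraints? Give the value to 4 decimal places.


0.3278

x=Σ⁻¹μ = [0.4537  0.2182  1.1782  1.6093  1.3507]
y=Σ⁻¹𝟙 = [8.5435  8.9899  9.2088  16.2873  9.3402]
a=μᵀx=0.516830  b=𝟙ᵀx=4.809969  c=𝟙ᵀy=52.369625  D=ac−b²=3.930403
λ₁=(c·0.103−b)/D = (52.369625·0.103−4.809969)/3.930403 = 0.148611
λ₂=(a−b·0.103)/D = (0.516830−4.809969·0.103)/3.930403 = 0.005446
w* = 0.148611·x + 0.005446·y:
  w_0 = 0.148611·0.4537 + 0.005446·8.5435 = 0.1139  (Qualcomm)
  w_1 = 0.148611·0.2182 + 0.005446·8.9899 = 0.0814  (Raytheon)
  w_2 = 0.148611·1.1782 + 0.005446·9.2088 = 0.2252  (Unilever)
  w_3 = 0.148611·1.6093 + 0.005446·16.2873 = 0.3278  (Tesla)
  w_4 = 0.148611·1.3507 + 0.005446·9.3402 = 0.2516  (Pfizer)
Σw_i=1.0000  μᵀw=0.1030
σ²=wᵀΣw=λ₁·μ_p+λ₂ = 0.148611·0.103 + 0.005446 = 0.020753 ≈ 0.0208


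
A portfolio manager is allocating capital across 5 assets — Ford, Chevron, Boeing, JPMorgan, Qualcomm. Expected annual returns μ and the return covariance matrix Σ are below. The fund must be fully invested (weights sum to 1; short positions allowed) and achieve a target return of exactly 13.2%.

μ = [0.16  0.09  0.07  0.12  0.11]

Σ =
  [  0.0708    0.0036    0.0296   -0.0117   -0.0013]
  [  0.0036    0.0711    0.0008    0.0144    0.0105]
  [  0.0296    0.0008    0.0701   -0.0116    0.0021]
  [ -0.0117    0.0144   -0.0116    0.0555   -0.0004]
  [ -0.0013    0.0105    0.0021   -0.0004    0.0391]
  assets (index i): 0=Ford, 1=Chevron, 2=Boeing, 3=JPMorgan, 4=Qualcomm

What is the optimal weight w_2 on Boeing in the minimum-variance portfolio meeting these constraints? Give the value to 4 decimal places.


x=Σ⁻¹μ = [2.6588  0.1451  0.2442  2.7568  2.8778]
y=Σ⁻¹𝟙 = [13.0933  5.2372  11.5951  22.0173  24.2068]
a=μᵀx=1.102943  b=𝟙ᵀx=8.682759  c=𝟙ᵀy=76.149738  D=ac−b²=8.598510
λ₁=(c·0.132−b)/D = (76.149738·0.132−8.682759)/8.598510 = 0.159214
λ₂=(a−b·0.132)/D = (1.102943−8.682759·0.132)/8.598510 = -0.005022
w* = 0.159214·x + -0.005022·y:
  w_0 = 0.159214·2.6588 + -0.005022·13.0933 = 0.3576  (Ford)
  w_1 = 0.159214·0.1451 + -0.005022·5.2372 = -0.0032  (Chevron)
  w_2 = 0.159214·0.2442 + -0.005022·11.5951 = -0.0194  (Boeing)
  w_3 = 0.159214·2.7568 + -0.005022·22.0173 = 0.3284  (JPMorgan)
  w_4 = 0.159214·2.8778 + -0.005022·24.2068 = 0.3366  (Qualcomm)
Σw_i=1.0000  μᵀw=0.1320
σ²=wᵀΣw=λ₁·μ_p+λ₂ = 0.159214·0.132 + -0.005022 = 0.015994 ≈ 0.0160

-0.0194


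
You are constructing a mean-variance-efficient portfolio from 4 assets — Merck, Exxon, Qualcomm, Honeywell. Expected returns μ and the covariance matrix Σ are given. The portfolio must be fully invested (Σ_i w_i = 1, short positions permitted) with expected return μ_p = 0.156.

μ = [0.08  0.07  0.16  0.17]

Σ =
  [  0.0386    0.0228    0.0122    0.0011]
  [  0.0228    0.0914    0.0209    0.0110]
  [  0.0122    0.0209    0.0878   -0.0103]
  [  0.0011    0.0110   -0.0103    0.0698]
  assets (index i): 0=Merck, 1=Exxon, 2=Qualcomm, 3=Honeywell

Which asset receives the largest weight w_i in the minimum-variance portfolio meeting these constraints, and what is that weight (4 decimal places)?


Honeywell (0.5019)

g=Σ⁻¹μ = [1.6084  -0.4334  2.0278  2.7777]
h=Σ⁻¹𝟙 = [21.4770  1.5061  9.8300  15.2014]
a=μᵀg=0.895006  b=𝟙ᵀg=5.980631  c=𝟙ᵀh=48.014559  D=ac−b²=7.205375
λ₁=(c·0.156−b)/D = (48.014559·0.156−5.980631)/7.205375 = 0.209516
λ₂=(a−b·0.156)/D = (0.895006−5.980631·0.156)/7.205375 = -0.005270
w* = 0.209516·g + -0.005270·h:
  w_0 = 0.209516·1.6084 + -0.005270·21.4770 = 0.2238  (Merck)
  w_1 = 0.209516·-0.4334 + -0.005270·1.5061 = -0.0987  (Exxon)
  w_2 = 0.209516·2.0278 + -0.005270·9.8300 = 0.3731  (Qualcomm)
  w_3 = 0.209516·2.7777 + -0.005270·15.2014 = 0.5019  (Honeywell)
Σw_i=1.0000  μᵀw=0.1560
σ²=wᵀΣw=λ₁·μ_p+λ₂ = 0.209516·0.156 + -0.005270 = 0.027414 ≈ 0.0274


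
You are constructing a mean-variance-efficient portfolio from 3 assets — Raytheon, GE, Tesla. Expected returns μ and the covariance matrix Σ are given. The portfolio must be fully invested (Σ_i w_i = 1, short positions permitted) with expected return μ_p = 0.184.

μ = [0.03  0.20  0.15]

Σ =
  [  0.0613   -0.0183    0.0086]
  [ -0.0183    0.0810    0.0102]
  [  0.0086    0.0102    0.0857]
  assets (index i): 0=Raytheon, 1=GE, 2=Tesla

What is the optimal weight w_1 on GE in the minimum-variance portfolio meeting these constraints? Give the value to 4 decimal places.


0.6531

u=Σ⁻¹μ = [1.0593  2.5395  1.3417]
v=Σ⁻¹𝟙 = [19.9619  15.8764  7.7758]
a=μᵀu=0.740939  b=𝟙ᵀu=4.940515  c=𝟙ᵀv=43.614173  D=ac−b²=7.906734
λ₁=(c·0.184−b)/D = (43.614173·0.184−4.940515)/7.906734 = 0.390110
λ₂=(a−b·0.184)/D = (0.740939−4.940515·0.184)/7.906734 = -0.021262
w* = 0.390110·u + -0.021262·v:
  w_0 = 0.390110·1.0593 + -0.021262·19.9619 = -0.0112  (Raytheon)
  w_1 = 0.390110·2.5395 + -0.021262·15.8764 = 0.6531  (GE)
  w_2 = 0.390110·1.3417 + -0.021262·7.7758 = 0.3581  (Tesla)
Σw_i=1.0000  μᵀw=0.1840
σ²=wᵀΣw=λ₁·μ_p+λ₂ = 0.390110·0.184 + -0.021262 = 0.050518 ≈ 0.0505


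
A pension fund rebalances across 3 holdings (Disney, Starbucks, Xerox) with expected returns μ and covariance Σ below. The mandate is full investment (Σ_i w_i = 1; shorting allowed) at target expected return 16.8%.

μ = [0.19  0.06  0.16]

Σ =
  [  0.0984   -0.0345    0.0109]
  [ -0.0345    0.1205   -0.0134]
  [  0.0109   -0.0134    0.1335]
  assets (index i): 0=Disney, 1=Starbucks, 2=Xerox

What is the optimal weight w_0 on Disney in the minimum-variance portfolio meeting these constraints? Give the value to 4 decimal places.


0.6127

x=Σ⁻¹μ = [2.2493  1.2689  1.1422]
y=Σ⁻¹𝟙 = [13.9186  13.1370  7.6728]
a=μᵀx=0.686251  b=𝟙ᵀx=4.660411  c=𝟙ᵀy=34.728454  D=ac−b²=2.113013
λ₁=(c·0.168−b)/D = (34.728454·0.168−4.660411)/2.113013 = 0.555590
λ₂=(a−b·0.168)/D = (0.686251−4.660411·0.168)/2.113013 = -0.045763
w* = 0.555590·x + -0.045763·y:
  w_0 = 0.555590·2.2493 + -0.045763·13.9186 = 0.6127  (Disney)
  w_1 = 0.555590·1.2689 + -0.045763·13.1370 = 0.1038  (Starbucks)
  w_2 = 0.555590·1.1422 + -0.045763·7.6728 = 0.2835  (Xerox)
Σw_i=1.0000  μᵀw=0.1680
σ²=wᵀΣw=λ₁·μ_p+λ₂ = 0.555590·0.168 + -0.045763 = 0.047576 ≈ 0.0476


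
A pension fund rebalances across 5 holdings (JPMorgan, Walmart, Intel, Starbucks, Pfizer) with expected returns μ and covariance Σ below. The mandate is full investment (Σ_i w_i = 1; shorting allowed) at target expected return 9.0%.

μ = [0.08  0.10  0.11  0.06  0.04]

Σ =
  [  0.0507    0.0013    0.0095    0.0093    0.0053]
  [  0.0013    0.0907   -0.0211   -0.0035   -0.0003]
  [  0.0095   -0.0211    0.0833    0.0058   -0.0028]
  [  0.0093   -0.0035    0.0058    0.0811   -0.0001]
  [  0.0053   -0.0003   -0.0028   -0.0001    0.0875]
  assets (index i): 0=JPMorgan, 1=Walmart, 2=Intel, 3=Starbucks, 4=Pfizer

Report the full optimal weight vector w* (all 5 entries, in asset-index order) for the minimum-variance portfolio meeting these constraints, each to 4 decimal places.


x=Σ⁻¹μ = [1.1006  1.4690  1.5426  0.5672  0.4455]
y=Σ⁻¹𝟙 = [13.7052  14.4672  13.7544  10.4132  11.1001]
a=μᵀx=0.456485  b=𝟙ᵀx=5.124919  c=𝟙ᵀy=63.440108  D=ac−b²=2.694655
λ₁=(c·0.090−b)/D = (63.440108·0.090−5.124919)/2.694655 = 0.216982
λ₂=(a−b·0.090)/D = (0.456485−5.124919·0.090)/2.694655 = -0.001766
w* = 0.216982·x + -0.001766·y:
  w_0 = 0.216982·1.1006 + -0.001766·13.7052 = 0.2146  (JPMorgan)
  w_1 = 0.216982·1.4690 + -0.001766·14.4672 = 0.2932  (Walmart)
  w_2 = 0.216982·1.5426 + -0.001766·13.7544 = 0.3104  (Intel)
  w_3 = 0.216982·0.5672 + -0.001766·10.4132 = 0.1047  (Starbucks)
  w_4 = 0.216982·0.4455 + -0.001766·11.1001 = 0.0771  (Pfizer)
Σw_i=1.0000  μᵀw=0.0900
σ²=wᵀΣw=λ₁·μ_p+λ₂ = 0.216982·0.090 + -0.001766 = 0.017763 ≈ 0.0178

0.2146  0.2932  0.3104  0.1047  0.0771


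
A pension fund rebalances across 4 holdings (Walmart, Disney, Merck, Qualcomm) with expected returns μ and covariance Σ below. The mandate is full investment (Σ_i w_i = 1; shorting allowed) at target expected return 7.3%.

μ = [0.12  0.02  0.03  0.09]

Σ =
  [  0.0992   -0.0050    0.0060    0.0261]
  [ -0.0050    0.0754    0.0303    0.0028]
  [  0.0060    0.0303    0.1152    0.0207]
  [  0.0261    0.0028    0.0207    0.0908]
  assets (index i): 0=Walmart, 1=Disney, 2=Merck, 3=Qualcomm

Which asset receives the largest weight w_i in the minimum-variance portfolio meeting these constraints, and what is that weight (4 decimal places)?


g=Σ⁻¹μ = [1.0460  0.3083  0.0026  0.6804]
h=Σ⁻¹𝟙 = [8.5314  12.0494  3.7490  7.3347]
a=μᵀg=0.193006  b=𝟙ᵀg=2.037350  c=𝟙ᵀh=31.664510  D=ac−b²=1.960644
λ₁=(c·0.073−b)/D = (31.664510·0.073−2.037350)/1.960644 = 0.139831
λ₂=(a−b·0.073)/D = (0.193006−2.037350·0.073)/1.960644 = 0.022584
w* = 0.139831·g + 0.022584·h:
  w_0 = 0.139831·1.0460 + 0.022584·8.5314 = 0.3389  (Walmart)
  w_1 = 0.139831·0.3083 + 0.022584·12.0494 = 0.3152  (Disney)
  w_2 = 0.139831·0.0026 + 0.022584·3.7490 = 0.0850  (Merck)
  w_3 = 0.139831·0.6804 + 0.022584·7.3347 = 0.2608  (Qualcomm)
Σw_i=1.0000  μᵀw=0.0730
σ²=wᵀΣw=λ₁·μ_p+λ₂ = 0.139831·0.073 + 0.022584 = 0.032792 ≈ 0.0328

Walmart (0.3389)


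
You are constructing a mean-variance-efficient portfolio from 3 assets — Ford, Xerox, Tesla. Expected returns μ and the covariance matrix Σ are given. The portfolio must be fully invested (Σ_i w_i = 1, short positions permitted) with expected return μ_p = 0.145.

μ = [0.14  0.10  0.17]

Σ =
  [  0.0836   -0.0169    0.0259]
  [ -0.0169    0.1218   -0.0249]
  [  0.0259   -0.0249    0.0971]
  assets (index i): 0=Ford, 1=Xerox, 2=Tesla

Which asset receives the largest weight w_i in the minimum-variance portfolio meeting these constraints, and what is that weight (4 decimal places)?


Tesla (0.4784)

x=Σ⁻¹μ = [1.4175  1.3701  1.7240]
y=Σ⁻¹𝟙 = [11.1499  11.8773  10.3704]
a=μᵀx=0.628550  b=𝟙ᵀx=4.511681  c=𝟙ᵀy=33.397593  D=ac−b²=0.636800
λ₁=(c·0.145−b)/D = (33.397593·0.145−4.511681)/0.636800 = 0.519739
λ₂=(a−b·0.145)/D = (0.628550−4.511681·0.145)/0.636800 = -0.040269
w* = 0.519739·x + -0.040269·y:
  w_0 = 0.519739·1.4175 + -0.040269·11.1499 = 0.2877  (Ford)
  w_1 = 0.519739·1.3701 + -0.040269·11.8773 = 0.2338  (Xerox)
  w_2 = 0.519739·1.7240 + -0.040269·10.3704 = 0.4784  (Tesla)
Σw_i=1.0000  μᵀw=0.1450
σ²=wᵀΣw=λ₁·μ_p+λ₂ = 0.519739·0.145 + -0.040269 = 0.035093 ≈ 0.0351


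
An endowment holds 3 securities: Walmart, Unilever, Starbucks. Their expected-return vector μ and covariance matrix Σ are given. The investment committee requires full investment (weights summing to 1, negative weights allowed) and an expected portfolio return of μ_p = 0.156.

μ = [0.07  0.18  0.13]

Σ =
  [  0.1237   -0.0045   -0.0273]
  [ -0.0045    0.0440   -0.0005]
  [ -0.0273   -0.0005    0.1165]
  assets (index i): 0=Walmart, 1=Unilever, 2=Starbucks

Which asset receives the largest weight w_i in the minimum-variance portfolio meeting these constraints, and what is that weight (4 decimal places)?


Unilever (0.6740)

g=Σ⁻¹μ = [1.0222  4.2111  1.3735]
h=Σ⁻¹𝟙 = [11.4685  24.0294  11.3743]
a=μᵀg=1.008098  b=𝟙ᵀg=6.606749  c=𝟙ᵀh=46.872198  D=ac−b²=3.602655
λ₁=(c·0.156−b)/D = (46.872198·0.156−6.606749)/3.602655 = 0.195776
λ₂=(a−b·0.156)/D = (1.008098−6.606749·0.156)/3.602655 = -0.006261
w* = 0.195776·g + -0.006261·h:
  w_0 = 0.195776·1.0222 + -0.006261·11.4685 = 0.1283  (Walmart)
  w_1 = 0.195776·4.2111 + -0.006261·24.0294 = 0.6740  (Unilever)
  w_2 = 0.195776·1.3735 + -0.006261·11.3743 = 0.1977  (Starbucks)
Σw_i=1.0000  μᵀw=0.1560
σ²=wᵀΣw=λ₁·μ_p+λ₂ = 0.195776·0.156 + -0.006261 = 0.024281 ≈ 0.0243


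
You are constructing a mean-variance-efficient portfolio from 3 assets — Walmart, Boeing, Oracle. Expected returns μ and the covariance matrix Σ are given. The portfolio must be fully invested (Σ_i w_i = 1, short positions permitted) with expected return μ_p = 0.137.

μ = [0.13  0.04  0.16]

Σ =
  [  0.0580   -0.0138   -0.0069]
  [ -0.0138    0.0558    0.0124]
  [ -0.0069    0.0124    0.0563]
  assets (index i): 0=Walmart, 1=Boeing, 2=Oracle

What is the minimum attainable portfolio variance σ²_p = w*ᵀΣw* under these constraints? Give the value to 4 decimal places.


0.0215

u=Σ⁻¹μ = [2.7749  0.7318  3.0208]
v=Σ⁻¹𝟙 = [23.9906  20.2447  16.2434]
a=μᵀu=0.873337  b=𝟙ᵀu=6.527505  c=𝟙ᵀv=60.478652  D=ac−b²=10.209936
λ₁=(c·0.137−b)/D = (60.478652·0.137−6.527505)/10.209936 = 0.172192
λ₂=(a−b·0.137)/D = (0.873337−6.527505·0.137)/10.209936 = -0.002050
w* = 0.172192·u + -0.002050·v:
  w_0 = 0.172192·2.7749 + -0.002050·23.9906 = 0.4286  (Walmart)
  w_1 = 0.172192·0.7318 + -0.002050·20.2447 = 0.0845  (Boeing)
  w_2 = 0.172192·3.0208 + -0.002050·16.2434 = 0.4869  (Oracle)
Σw_i=1.0000  μᵀw=0.1370
σ²=wᵀΣw=λ₁·μ_p+λ₂ = 0.172192·0.137 + -0.002050 = 0.021540 ≈ 0.0215


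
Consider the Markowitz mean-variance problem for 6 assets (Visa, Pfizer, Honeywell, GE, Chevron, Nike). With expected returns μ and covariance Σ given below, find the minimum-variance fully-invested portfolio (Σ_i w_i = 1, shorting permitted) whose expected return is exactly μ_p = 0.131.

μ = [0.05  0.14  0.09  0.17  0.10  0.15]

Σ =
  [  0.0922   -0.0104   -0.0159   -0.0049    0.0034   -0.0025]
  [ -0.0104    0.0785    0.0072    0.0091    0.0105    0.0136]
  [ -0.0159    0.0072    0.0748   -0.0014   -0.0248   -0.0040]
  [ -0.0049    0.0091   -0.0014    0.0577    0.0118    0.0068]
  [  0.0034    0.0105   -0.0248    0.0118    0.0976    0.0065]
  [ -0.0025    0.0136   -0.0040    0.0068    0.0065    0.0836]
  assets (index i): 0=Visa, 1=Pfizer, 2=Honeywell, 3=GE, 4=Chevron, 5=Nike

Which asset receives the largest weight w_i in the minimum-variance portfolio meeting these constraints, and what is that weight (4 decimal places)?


GE (0.3315)

p=Σ⁻¹μ = [1.1115  1.0997  1.7607  2.5525  0.9095  1.4545]
q=Σ⁻¹𝟙 = [15.9144  7.9850  20.6612  14.3517  11.6779  10.0519]
a=μᵀp=1.111054  b=𝟙ᵀp=8.888481  c=𝟙ᵀq=80.642000  D=ac−b²=10.592559
λ₁=(c·0.131−b)/D = (80.642000·0.131−8.888481)/10.592559 = 0.158189
λ₂=(a−b·0.131)/D = (1.111054−8.888481·0.131)/10.592559 = -0.005035
w* = 0.158189·p + -0.005035·q:
  w_0 = 0.158189·1.1115 + -0.005035·15.9144 = 0.0957  (Visa)
  w_1 = 0.158189·1.0997 + -0.005035·7.9850 = 0.1337  (Pfizer)
  w_2 = 0.158189·1.7607 + -0.005035·20.6612 = 0.1745  (Honeywell)
  w_3 = 0.158189·2.5525 + -0.005035·14.3517 = 0.3315  (GE)
  w_4 = 0.158189·0.9095 + -0.005035·11.6779 = 0.0851  (Chevron)
  w_5 = 0.158189·1.4545 + -0.005035·10.0519 = 0.1795  (Nike)
Σw_i=1.0000  μᵀw=0.1310
σ²=wᵀΣw=λ₁·μ_p+λ₂ = 0.158189·0.131 + -0.005035 = 0.015687 ≈ 0.0157


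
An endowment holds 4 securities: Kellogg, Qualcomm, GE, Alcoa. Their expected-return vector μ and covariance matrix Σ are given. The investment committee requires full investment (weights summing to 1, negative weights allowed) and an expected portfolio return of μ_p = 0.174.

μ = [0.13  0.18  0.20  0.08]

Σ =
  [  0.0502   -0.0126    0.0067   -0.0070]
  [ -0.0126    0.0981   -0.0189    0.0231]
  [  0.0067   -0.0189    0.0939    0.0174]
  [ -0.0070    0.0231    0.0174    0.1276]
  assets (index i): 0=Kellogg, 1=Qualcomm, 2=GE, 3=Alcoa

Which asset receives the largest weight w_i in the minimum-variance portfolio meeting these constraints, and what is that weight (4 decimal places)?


p=Σ⁻¹μ = [2.9315  2.6961  2.4703  -0.0372]
q=Σ⁻¹𝟙 = [22.6873  14.0205  10.9162  5.0548]
a=μᵀp=1.357468  b=𝟙ᵀp=8.060658  c=𝟙ᵀq=52.678802  D=ac−b²=6.535577
λ₁=(c·0.174−b)/D = (52.678802·0.174−8.060658)/6.535577 = 0.169144
λ₂=(a−b·0.174)/D = (1.357468−8.060658·0.174)/6.535577 = -0.006899
w* = 0.169144·p + -0.006899·q:
  w_0 = 0.169144·2.9315 + -0.006899·22.6873 = 0.3393  (Kellogg)
  w_1 = 0.169144·2.6961 + -0.006899·14.0205 = 0.3593  (Qualcomm)
  w_2 = 0.169144·2.4703 + -0.006899·10.9162 = 0.3425  (GE)
  w_3 = 0.169144·-0.0372 + -0.006899·5.0548 = -0.0412  (Alcoa)
Σw_i=1.0000  μᵀw=0.1740
σ²=wᵀΣw=λ₁·μ_p+λ₂ = 0.169144·0.174 + -0.006899 = 0.022532 ≈ 0.0225

Qualcomm (0.3593)


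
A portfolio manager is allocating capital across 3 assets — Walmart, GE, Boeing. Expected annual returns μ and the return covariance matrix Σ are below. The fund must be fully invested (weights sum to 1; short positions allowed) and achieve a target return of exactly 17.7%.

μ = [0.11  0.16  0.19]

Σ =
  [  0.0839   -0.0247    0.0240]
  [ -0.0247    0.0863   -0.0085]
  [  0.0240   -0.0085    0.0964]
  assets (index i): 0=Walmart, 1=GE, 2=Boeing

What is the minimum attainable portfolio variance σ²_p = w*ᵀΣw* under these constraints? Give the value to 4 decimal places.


0.0430

x=Σ⁻¹μ = [1.5196  2.4672  1.8102]
y=Σ⁻¹𝟙 = [14.4282  16.5284  8.2388]
a=μᵀx=0.905846  b=𝟙ᵀx=5.797012  c=𝟙ᵀy=39.195360  D=ac−b²=1.899609
λ₁=(c·0.177−b)/D = (39.195360·0.177−5.797012)/1.899609 = 0.600422
λ₂=(a−b·0.177)/D = (0.905846−5.797012·0.177)/1.899609 = -0.063289
w* = 0.600422·x + -0.063289·y:
  w_0 = 0.600422·1.5196 + -0.063289·14.4282 = -0.0007  (Walmart)
  w_1 = 0.600422·2.4672 + -0.063289·16.5284 = 0.4353  (GE)
  w_2 = 0.600422·1.8102 + -0.063289·8.2388 = 0.5654  (Boeing)
Σw_i=1.0000  μᵀw=0.1770
σ²=wᵀΣw=λ₁·μ_p+λ₂ = 0.600422·0.177 + -0.063289 = 0.042985 ≈ 0.0430


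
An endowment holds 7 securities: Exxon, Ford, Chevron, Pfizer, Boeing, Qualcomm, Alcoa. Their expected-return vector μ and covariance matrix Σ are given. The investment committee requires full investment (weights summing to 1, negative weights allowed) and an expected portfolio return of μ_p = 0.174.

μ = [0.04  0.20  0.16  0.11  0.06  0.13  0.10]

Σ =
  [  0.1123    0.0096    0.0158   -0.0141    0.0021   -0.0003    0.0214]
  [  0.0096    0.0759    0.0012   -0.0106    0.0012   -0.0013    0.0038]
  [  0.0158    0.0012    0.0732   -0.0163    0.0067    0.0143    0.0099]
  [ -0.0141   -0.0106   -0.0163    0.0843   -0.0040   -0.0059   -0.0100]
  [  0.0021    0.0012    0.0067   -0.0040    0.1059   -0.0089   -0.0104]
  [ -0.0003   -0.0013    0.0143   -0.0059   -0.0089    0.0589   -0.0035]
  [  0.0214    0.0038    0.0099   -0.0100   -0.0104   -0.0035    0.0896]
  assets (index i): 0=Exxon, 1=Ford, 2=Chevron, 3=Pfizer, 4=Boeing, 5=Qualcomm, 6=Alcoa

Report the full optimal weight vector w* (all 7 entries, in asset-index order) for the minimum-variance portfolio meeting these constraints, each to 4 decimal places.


x=Σ⁻¹μ = [-0.1245  2.9144  2.0205  2.3821  0.8066  2.2148  1.2450]
y=Σ⁻¹𝟙 = [6.2498  14.5533  9.9519  20.0683  12.1346  19.4931  12.3609]
a=μᵀx=1.624014  b=𝟙ᵀx=11.458728  c=𝟙ᵀy=94.811852  D=ac−b²=22.673302
λ₁=(c·0.174−b)/D = (94.811852·0.174−11.458728)/22.673302 = 0.222223
λ₂=(a−b·0.174)/D = (1.624014−11.458728·0.174)/22.673302 = -0.016310
w* = 0.222223·x + -0.016310·y:
  w_0 = 0.222223·-0.1245 + -0.016310·6.2498 = -0.1296  (Exxon)
  w_1 = 0.222223·2.9144 + -0.016310·14.5533 = 0.4103  (Ford)
  w_2 = 0.222223·2.0205 + -0.016310·9.9519 = 0.2867  (Chevron)
  w_3 = 0.222223·2.3821 + -0.016310·20.0683 = 0.2020  (Pfizer)
  w_4 = 0.222223·0.8066 + -0.016310·12.1346 = -0.0187  (Boeing)
  w_5 = 0.222223·2.2148 + -0.016310·19.4931 = 0.1742  (Qualcomm)
  w_6 = 0.222223·1.2450 + -0.016310·12.3609 = 0.0751  (Alcoa)
Σw_i=1.0000  μᵀw=0.1740
σ²=wᵀΣw=λ₁·μ_p+λ₂ = 0.222223·0.174 + -0.016310 = 0.022357 ≈ 0.0224

-0.1296  0.4103  0.2867  0.2020  -0.0187  0.1742  0.0751


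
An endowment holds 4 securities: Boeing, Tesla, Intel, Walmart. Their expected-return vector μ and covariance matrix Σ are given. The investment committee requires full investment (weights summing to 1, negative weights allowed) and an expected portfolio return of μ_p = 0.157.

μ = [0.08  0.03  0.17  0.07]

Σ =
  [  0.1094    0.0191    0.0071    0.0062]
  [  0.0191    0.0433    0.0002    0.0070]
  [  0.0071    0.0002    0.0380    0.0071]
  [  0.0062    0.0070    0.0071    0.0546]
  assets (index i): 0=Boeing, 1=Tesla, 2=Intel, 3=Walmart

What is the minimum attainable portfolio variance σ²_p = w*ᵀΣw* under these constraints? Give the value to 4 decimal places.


0.0308

x=Σ⁻¹μ = [0.3439  0.4192  4.2892  0.6315]
y=Σ⁻¹𝟙 = [3.5392  19.4213  23.2351  12.4018]
a=μᵀx=0.813464  b=𝟙ᵀx=5.683873  c=𝟙ᵀy=58.597427  D=ac−b²=15.360473
λ₁=(c·0.157−b)/D = (58.597427·0.157−5.683873)/15.360473 = 0.228894
λ₂=(a−b·0.157)/D = (0.813464−5.683873·0.157)/15.360473 = -0.005137
w* = 0.228894·x + -0.005137·y:
  w_0 = 0.228894·0.3439 + -0.005137·3.5392 = 0.0605  (Boeing)
  w_1 = 0.228894·0.4192 + -0.005137·19.4213 = -0.0038  (Tesla)
  w_2 = 0.228894·4.2892 + -0.005137·23.2351 = 0.8624  (Intel)
  w_3 = 0.228894·0.6315 + -0.005137·12.4018 = 0.0808  (Walmart)
Σw_i=1.0000  μᵀw=0.1570
σ²=wᵀΣw=λ₁·μ_p+λ₂ = 0.228894·0.157 + -0.005137 = 0.030800 ≈ 0.0308


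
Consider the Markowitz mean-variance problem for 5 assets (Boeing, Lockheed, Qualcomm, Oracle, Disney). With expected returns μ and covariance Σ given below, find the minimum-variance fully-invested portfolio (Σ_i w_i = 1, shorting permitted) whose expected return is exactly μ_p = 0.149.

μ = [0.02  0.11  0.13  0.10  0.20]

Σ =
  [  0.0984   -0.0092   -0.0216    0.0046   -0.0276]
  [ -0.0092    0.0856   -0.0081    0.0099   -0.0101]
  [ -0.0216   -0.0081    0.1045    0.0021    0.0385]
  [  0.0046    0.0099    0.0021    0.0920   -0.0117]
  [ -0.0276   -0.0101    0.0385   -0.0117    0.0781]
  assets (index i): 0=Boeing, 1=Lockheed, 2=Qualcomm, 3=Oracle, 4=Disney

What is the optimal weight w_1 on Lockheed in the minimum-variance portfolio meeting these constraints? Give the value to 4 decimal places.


0.2138

g=Σ⁻¹μ = [1.3010  1.7020  0.4372  1.2371  3.2105]
h=Σ⁻¹𝟙 = [18.0722  15.3479  7.2038  10.5931  19.2113]
a=μᵀg=1.035881  b=𝟙ᵀg=7.887768  c=𝟙ᵀh=70.428261  D=ac−b²=10.738385
λ₁=(c·0.149−b)/D = (70.428261·0.149−7.887768)/10.738385 = 0.242685
λ₂=(a−b·0.149)/D = (1.035881−7.887768·0.149)/10.738385 = -0.012981
w* = 0.242685·g + -0.012981·h:
  w_0 = 0.242685·1.3010 + -0.012981·18.0722 = 0.0811  (Boeing)
  w_1 = 0.242685·1.7020 + -0.012981·15.3479 = 0.2138  (Lockheed)
  w_2 = 0.242685·0.4372 + -0.012981·7.2038 = 0.0126  (Qualcomm)
  w_3 = 0.242685·1.2371 + -0.012981·10.5931 = 0.1627  (Oracle)
  w_4 = 0.242685·3.2105 + -0.012981·19.2113 = 0.5298  (Disney)
Σw_i=1.0000  μᵀw=0.1490
σ²=wᵀΣw=λ₁·μ_p+λ₂ = 0.242685·0.149 + -0.012981 = 0.023179 ≈ 0.0232


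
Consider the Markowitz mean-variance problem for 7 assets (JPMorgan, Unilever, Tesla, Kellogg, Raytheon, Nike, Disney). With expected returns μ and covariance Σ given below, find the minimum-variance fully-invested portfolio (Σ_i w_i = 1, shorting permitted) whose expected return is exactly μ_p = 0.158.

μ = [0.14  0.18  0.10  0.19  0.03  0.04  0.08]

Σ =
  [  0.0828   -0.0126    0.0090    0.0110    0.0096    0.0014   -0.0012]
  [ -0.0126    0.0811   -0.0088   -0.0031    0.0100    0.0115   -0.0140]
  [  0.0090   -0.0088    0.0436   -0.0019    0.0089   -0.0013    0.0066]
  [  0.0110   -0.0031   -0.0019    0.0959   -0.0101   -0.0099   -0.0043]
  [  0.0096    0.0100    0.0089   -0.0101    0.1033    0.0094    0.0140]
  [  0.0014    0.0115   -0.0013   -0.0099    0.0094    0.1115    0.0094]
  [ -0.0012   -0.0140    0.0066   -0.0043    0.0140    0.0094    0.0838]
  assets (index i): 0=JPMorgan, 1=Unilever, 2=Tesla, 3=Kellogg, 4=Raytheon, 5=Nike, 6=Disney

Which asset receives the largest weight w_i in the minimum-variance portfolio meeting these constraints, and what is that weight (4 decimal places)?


Unilever (0.3427)

p=Σ⁻¹μ = [1.6934  3.1137  2.5244  1.9742  -0.4019  0.1324  1.4539]
q=Σ⁻¹𝟙 = [10.3224  17.4844  22.3774  11.9450  3.9518  6.9778  12.4096]
a=μᵀp=1.534633  b=𝟙ᵀp=10.490056  c=𝟙ᵀq=85.468427  D=ac−b²=21.121423
λ₁=(c·0.158−b)/D = (85.468427·0.158−10.490056)/21.121423 = 0.142697
λ₂=(a−b·0.158)/D = (1.534633−10.490056·0.158)/21.121423 = -0.005814
w* = 0.142697·p + -0.005814·q:
  w_0 = 0.142697·1.6934 + -0.005814·10.3224 = 0.1816  (JPMorgan)
  w_1 = 0.142697·3.1137 + -0.005814·17.4844 = 0.3427  (Unilever)
  w_2 = 0.142697·2.5244 + -0.005814·22.3774 = 0.2301  (Tesla)
  w_3 = 0.142697·1.9742 + -0.005814·11.9450 = 0.2123  (Kellogg)
  w_4 = 0.142697·-0.4019 + -0.005814·3.9518 = -0.0803  (Raytheon)
  w_5 = 0.142697·0.1324 + -0.005814·6.9778 = -0.0217  (Nike)
  w_6 = 0.142697·1.4539 + -0.005814·12.4096 = 0.1353  (Disney)
Σw_i=1.0000  μᵀw=0.1580
σ²=wᵀΣw=λ₁·μ_p+λ₂ = 0.142697·0.158 + -0.005814 = 0.016732 ≈ 0.0167
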